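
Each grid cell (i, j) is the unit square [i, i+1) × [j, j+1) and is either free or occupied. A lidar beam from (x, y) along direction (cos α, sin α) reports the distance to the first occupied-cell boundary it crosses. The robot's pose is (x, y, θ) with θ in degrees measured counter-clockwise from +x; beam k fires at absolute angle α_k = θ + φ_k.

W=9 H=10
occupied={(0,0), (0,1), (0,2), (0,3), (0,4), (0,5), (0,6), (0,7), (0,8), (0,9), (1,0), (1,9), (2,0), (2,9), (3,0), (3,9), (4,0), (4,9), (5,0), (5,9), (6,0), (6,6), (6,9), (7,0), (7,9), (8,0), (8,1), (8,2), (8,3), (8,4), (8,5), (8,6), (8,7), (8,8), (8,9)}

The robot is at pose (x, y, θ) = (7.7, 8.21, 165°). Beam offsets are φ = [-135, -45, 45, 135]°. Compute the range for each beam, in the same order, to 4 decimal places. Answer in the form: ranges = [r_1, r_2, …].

beam 1: φ=-135°, α=30°
  cosα=0.8660 sinα=0.5000 | (7,8) | tMaxX 0.3464 tMaxY 1.5800 | tΔX 1.1547 tΔY 2.0000
    t=0.3464 [x] (8,8) — stop
  → r_1 = 0.3464
beam 2: φ=-45°, α=120°
  cosα=-0.5000 sinα=0.8660 | (7,8) | tMaxX 1.4000 tMaxY 0.9122 | tΔX 2.0000 tΔY 1.1547
    t=0.9122 [y] (7,9) — stop
  → r_2 = 0.9122
beam 3: φ=45°, α=210°
  cosα=-0.8660 sinα=-0.5000 | (7,8) | tMaxX 0.8083 tMaxY 0.4200 | tΔX 1.1547 tΔY 2.0000
    t=0.4200 [y] (7,7)
    t=0.8083 [x] (6,7)
    t=1.9630 [x] (5,7)
    t=2.4200 [y] (5,6)
    t=3.1177 [x] (4,6)
    t=4.2724 [x] (3,6)
    t=4.4200 [y] (3,5)
    t=5.4271 [x] (2,5)
    t=6.4200 [y] (2,4)
    t=6.5818 [x] (1,4)
    t=7.7365 [x] (0,4) — stop
  → r_3 = 7.7365
beam 4: φ=135°, α=300°
  cosα=0.5000 sinα=-0.8660 | (7,8) | tMaxX 0.6000 tMaxY 0.2425 | tΔX 2.0000 tΔY 1.1547
    t=0.2425 [y] (7,7)
    t=0.6000 [x] (8,7) — stop
  → r_4 = 0.6000

ranges = [0.3464, 0.9122, 7.7365, 0.6000]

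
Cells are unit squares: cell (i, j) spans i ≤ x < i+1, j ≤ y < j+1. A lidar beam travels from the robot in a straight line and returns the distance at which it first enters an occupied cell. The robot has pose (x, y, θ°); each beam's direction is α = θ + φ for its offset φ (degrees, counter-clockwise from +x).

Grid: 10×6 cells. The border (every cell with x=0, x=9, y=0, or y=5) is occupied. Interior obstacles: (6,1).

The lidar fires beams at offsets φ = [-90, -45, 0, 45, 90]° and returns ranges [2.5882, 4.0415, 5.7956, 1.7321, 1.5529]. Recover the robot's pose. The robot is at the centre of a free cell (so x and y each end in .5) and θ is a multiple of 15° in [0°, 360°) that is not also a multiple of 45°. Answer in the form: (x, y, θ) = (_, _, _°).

Candidates: 31 free-cell centres × 16 headings = 496 poses. Raycast each; keep the one whose scan matches to 4 dp.
  (2.5, 1.5, 300°): beam 1 = 1.0000 ≠ 2.5882 ✗
  (5.5, 3.5, 285°): beam 1 = 4.6587 ≠ 2.5882 ✗
  (1.5, 4.5, 120°): beam 1 = 1.0000 ≠ 2.5882 ✗
  (5.5, 4.5, 15°): beam 3 = 1.9319 ≠ 5.7956 ✗
  …
  (2.5, 3.5, 15°): r_1=2.5882, r_2=4.0415, r_3=5.7956, r_4=1.7321, r_5=1.5529 — all match ✓
No second candidate reproduces the full scan.

(x, y, θ) = (2.5, 3.5, 15°)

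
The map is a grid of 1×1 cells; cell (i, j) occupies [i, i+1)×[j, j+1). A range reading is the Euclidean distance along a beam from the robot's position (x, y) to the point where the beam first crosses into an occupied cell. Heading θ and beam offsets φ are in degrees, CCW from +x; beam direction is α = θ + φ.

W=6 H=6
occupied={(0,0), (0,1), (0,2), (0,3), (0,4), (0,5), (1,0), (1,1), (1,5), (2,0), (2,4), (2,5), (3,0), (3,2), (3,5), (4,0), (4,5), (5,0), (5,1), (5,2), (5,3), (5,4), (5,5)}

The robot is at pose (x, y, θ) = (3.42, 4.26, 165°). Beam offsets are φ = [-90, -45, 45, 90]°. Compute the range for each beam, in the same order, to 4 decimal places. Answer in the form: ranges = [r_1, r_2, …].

ranges = [0.7661, 0.8400, 0.4850, 1.3044]

beam 1: φ=-90°, α=75°
  direction (0.2588, 0.9659); cell (3,4); t to first gridline: x 2.2409, y 0.7661 (then +3.8637 / +1.0353)
    (3,5) via y @ 0.7661  # hit
  → r_1 = 0.7661
beam 2: φ=-45°, α=120°
  direction (-0.5000, 0.8660); cell (3,4); t to first gridline: x 0.8400, y 0.8545 (then +2.0000 / +1.1547)
    (2,4) via x @ 0.8400  # hit
  → r_2 = 0.8400
beam 3: φ=45°, α=210°
  direction (-0.8660, -0.5000); cell (3,4); t to first gridline: x 0.4850, y 0.5200 (then +1.1547 / +2.0000)
    (2,4) via x @ 0.4850  # hit
  → r_3 = 0.4850
beam 4: φ=90°, α=255°
  direction (-0.2588, -0.9659); cell (3,4); t to first gridline: x 1.6228, y 0.2692 (then +3.8637 / +1.0353)
    (3,3) via y @ 0.2692
    (3,2) via y @ 1.3044  # hit
  → r_4 = 1.3044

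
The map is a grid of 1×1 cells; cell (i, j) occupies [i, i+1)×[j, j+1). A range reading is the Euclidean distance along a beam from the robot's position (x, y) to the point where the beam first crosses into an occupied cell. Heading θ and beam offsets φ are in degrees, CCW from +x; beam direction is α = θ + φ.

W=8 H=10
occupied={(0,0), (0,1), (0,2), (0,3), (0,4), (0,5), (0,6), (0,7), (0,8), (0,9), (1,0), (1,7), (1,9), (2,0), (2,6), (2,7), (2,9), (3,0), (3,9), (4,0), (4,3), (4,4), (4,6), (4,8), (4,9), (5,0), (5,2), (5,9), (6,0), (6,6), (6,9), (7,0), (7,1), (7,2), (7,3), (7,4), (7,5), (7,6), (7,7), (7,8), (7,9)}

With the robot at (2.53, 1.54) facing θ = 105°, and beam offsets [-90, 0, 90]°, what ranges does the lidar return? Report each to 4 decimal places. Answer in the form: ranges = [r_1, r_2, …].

beam 1: φ=-90°, α=15°
  direction (0.9659, 0.2588); cell (2,1); t to first gridline: x 0.4866, y 1.7773 (then +1.0353 / +3.8637)
    (3,1) via x @ 0.4866
    (4,1) via x @ 1.5219
    (4,2) via y @ 1.7773
    (5,2) via x @ 2.5571  # hit
  → r_1 = 2.5571
beam 2: φ=0°, α=105°
  direction (-0.2588, 0.9659); cell (2,1); t to first gridline: x 2.0478, y 0.4762 (then +3.8637 / +1.0353)
    (2,2) via y @ 0.4762
    (2,3) via y @ 1.5115
    (1,3) via x @ 2.0478
    (1,4) via y @ 2.5468
    (1,5) via y @ 3.5821
    (1,6) via y @ 4.6173
    (1,7) via y @ 5.6526  # hit
  → r_2 = 5.6526
beam 3: φ=90°, α=195°
  direction (-0.9659, -0.2588); cell (2,1); t to first gridline: x 0.5487, y 2.0864 (then +1.0353 / +3.8637)
    (1,1) via x @ 0.5487
    (0,1) via x @ 1.5840  # hit
  → r_3 = 1.5840

ranges = [2.5571, 5.6526, 1.5840]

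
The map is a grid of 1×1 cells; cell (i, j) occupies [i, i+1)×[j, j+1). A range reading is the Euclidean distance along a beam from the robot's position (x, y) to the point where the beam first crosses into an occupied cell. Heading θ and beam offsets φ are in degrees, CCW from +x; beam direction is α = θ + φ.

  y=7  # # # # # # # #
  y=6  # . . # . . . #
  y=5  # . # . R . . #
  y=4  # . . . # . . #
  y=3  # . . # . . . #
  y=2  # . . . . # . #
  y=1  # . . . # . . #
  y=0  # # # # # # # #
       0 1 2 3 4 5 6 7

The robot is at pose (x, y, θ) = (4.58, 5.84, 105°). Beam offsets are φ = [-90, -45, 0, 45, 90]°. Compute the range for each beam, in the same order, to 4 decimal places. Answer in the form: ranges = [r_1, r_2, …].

ranges = [2.5054, 1.3395, 1.2009, 0.6697, 1.6357]

beam 1: φ=-90°, α=15°
  d=(0.9659,0.2588)  start (4,5)  tX=0.4348 tY=0.6182  stride 1/|dx|=1.0353 1/|dy|=3.8637
    cross x-line → (5,5), t=0.4348
    cross y-line → (5,6), t=0.6182
    cross x-line → (6,6), t=1.4701
    cross x-line → (7,6), t=2.5054 (wall)
  → r_1 = 2.5054
beam 2: φ=-45°, α=60°
  d=(0.5000,0.8660)  start (4,5)  tX=0.8400 tY=0.1848  stride 1/|dx|=2.0000 1/|dy|=1.1547
    cross y-line → (4,6), t=0.1848
    cross x-line → (5,6), t=0.8400
    cross y-line → (5,7), t=1.3395 (wall)
  → r_2 = 1.3395
beam 3: φ=0°, α=105°
  d=(-0.2588,0.9659)  start (4,5)  tX=2.2409 tY=0.1656  stride 1/|dx|=3.8637 1/|dy|=1.0353
    cross y-line → (4,6), t=0.1656
    cross y-line → (4,7), t=1.2009 (wall)
  → r_3 = 1.2009
beam 4: φ=45°, α=150°
  d=(-0.8660,0.5000)  start (4,5)  tX=0.6697 tY=0.3200  stride 1/|dx|=1.1547 1/|dy|=2.0000
    cross y-line → (4,6), t=0.3200
    cross x-line → (3,6), t=0.6697 (wall)
  → r_4 = 0.6697
beam 5: φ=90°, α=195°
  d=(-0.9659,-0.2588)  start (4,5)  tX=0.6005 tY=3.2455  stride 1/|dx|=1.0353 1/|dy|=3.8637
    cross x-line → (3,5), t=0.6005
    cross x-line → (2,5), t=1.6357 (wall)
  → r_5 = 1.6357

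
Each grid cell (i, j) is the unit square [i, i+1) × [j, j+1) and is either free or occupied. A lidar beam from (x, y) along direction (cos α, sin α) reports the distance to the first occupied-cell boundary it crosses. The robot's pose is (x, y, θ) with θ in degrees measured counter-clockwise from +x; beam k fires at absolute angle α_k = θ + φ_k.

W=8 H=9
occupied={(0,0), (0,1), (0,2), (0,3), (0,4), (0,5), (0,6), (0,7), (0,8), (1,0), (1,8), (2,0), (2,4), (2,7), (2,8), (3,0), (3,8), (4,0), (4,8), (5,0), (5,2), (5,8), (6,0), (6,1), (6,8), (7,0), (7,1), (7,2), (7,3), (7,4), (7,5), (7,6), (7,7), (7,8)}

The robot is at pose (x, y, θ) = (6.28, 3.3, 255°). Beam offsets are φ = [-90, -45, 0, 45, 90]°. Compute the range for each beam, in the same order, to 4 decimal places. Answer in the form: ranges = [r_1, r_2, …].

ranges = [3.3957, 0.6000, 1.0818, 1.4400, 0.7454]

beam 1: φ=-90°, α=165°
  direction (-0.9659, 0.2588); cell (6,3); t to first gridline: x 0.2899, y 2.7046 (then +1.0353 / +3.8637)
    (5,3) via x @ 0.2899
    (4,3) via x @ 1.3252
    (3,3) via x @ 2.3604
    (3,4) via y @ 2.7046
    (2,4) via x @ 3.3957  # hit
  → r_1 = 3.3957
beam 2: φ=-45°, α=210°
  direction (-0.8660, -0.5000); cell (6,3); t to first gridline: x 0.3233, y 0.6000 (then +1.1547 / +2.0000)
    (5,3) via x @ 0.3233
    (5,2) via y @ 0.6000  # hit
  → r_2 = 0.6000
beam 3: φ=0°, α=255°
  direction (-0.2588, -0.9659); cell (6,3); t to first gridline: x 1.0818, y 0.3106 (then +3.8637 / +1.0353)
    (6,2) via y @ 0.3106
    (5,2) via x @ 1.0818  # hit
  → r_3 = 1.0818
beam 4: φ=45°, α=300°
  direction (0.5000, -0.8660); cell (6,3); t to first gridline: x 1.4400, y 0.3464 (then +2.0000 / +1.1547)
    (6,2) via y @ 0.3464
    (7,2) via x @ 1.4400  # hit
  → r_4 = 1.4400
beam 5: φ=90°, α=345°
  direction (0.9659, -0.2588); cell (6,3); t to first gridline: x 0.7454, y 1.1591 (then +1.0353 / +3.8637)
    (7,3) via x @ 0.7454  # hit
  → r_5 = 0.7454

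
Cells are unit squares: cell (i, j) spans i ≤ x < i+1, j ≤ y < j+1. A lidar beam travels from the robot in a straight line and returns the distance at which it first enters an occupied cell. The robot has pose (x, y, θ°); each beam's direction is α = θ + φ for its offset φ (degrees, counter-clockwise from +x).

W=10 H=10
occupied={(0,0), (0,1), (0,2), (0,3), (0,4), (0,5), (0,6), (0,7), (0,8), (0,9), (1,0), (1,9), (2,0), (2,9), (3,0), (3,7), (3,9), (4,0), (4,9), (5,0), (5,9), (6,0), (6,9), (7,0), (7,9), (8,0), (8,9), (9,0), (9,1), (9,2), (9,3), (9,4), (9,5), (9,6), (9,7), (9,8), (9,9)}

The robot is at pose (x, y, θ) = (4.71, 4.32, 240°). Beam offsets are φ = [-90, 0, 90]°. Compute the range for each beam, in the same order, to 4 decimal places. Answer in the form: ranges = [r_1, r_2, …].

ranges = [4.2839, 3.8336, 4.9537]

beam 1: φ=-90°, α=150°
  dir = (cos 150°, sin 150°) = (-0.8660, 0.5000); from cell (4,4)
  next x-line at t=0.8198, next y-line at t=1.3600; Δt_x=1.1547, Δt_y=2.0000
    x: enter (3,4) at t=0.8198
    y: enter (3,5) at t=1.3600
    x: enter (2,5) at t=1.9745
    x: enter (1,5) at t=3.1292
    y: enter (1,6) at t=3.3600
    x: enter (0,6) at t=4.2839 ← occupied
  → r_1 = 4.2839
beam 2: φ=0°, α=240°
  dir = (cos 240°, sin 240°) = (-0.5000, -0.8660); from cell (4,4)
  next x-line at t=1.4200, next y-line at t=0.3695; Δt_x=2.0000, Δt_y=1.1547
    y: enter (4,3) at t=0.3695
    x: enter (3,3) at t=1.4200
    y: enter (3,2) at t=1.5242
    y: enter (3,1) at t=2.6789
    x: enter (2,1) at t=3.4200
    y: enter (2,0) at t=3.8336 ← occupied
  → r_2 = 3.8336
beam 3: φ=90°, α=330°
  dir = (cos 330°, sin 330°) = (0.8660, -0.5000); from cell (4,4)
  next x-line at t=0.3349, next y-line at t=0.6400; Δt_x=1.1547, Δt_y=2.0000
    x: enter (5,4) at t=0.3349
    y: enter (5,3) at t=0.6400
    x: enter (6,3) at t=1.4896
    y: enter (6,2) at t=2.6400
    x: enter (7,2) at t=2.6443
    x: enter (8,2) at t=3.7990
    y: enter (8,1) at t=4.6400
    x: enter (9,1) at t=4.9537 ← occupied
  → r_3 = 4.9537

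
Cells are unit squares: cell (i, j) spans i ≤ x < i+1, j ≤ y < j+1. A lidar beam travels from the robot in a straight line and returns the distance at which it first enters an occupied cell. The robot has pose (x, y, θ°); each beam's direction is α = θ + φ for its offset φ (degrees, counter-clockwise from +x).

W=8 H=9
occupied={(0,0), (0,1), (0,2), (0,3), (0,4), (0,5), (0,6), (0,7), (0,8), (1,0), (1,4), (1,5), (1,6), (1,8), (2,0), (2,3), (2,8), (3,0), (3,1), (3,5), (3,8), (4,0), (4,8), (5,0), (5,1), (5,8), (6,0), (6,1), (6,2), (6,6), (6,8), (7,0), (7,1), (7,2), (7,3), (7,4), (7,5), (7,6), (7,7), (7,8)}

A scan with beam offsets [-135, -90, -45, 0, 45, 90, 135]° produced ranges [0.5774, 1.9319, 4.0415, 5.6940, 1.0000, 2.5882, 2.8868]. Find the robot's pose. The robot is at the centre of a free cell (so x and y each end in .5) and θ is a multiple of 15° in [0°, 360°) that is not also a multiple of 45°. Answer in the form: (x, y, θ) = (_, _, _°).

Enumerate (i+0.5, j+0.5, θ) over the 32 free cells and 16 admissible headings. For each, cast all 7 beams and compare to the given ranges.
  (5.5, 7.5, 240°): beam 1 = 0.5176 ≠ 0.5774 ✗
  (4.5, 7.5, 285°): beam 1 = 1.0000 ≠ 0.5774 ✗
  (2.5, 5.5, 165°): beam 2 = 2.5882 ≠ 1.9319 ✗
  (4.5, 6.5, 30°): beam 1 = 4.6587 ≠ 0.5774 ✗
  …
  (3.5, 2.5, 75°): r_1=0.5774, r_2=1.9319, r_3=4.0415, r_4=5.6940, r_5=1.0000, r_6=2.5882, r_7=2.8868 — all match ✓
Unique over the lattice → pose = (3.5, 2.5, 75°).

(x, y, θ) = (3.5, 2.5, 75°)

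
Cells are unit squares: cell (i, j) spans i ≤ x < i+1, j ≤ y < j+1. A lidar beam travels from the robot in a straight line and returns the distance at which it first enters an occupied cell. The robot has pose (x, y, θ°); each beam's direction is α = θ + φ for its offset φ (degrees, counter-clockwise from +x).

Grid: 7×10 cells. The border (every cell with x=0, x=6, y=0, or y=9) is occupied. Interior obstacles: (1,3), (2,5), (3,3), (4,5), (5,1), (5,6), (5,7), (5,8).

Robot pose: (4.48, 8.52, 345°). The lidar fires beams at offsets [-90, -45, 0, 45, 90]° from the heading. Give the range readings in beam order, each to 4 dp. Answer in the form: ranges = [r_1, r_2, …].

ranges = [4.6794, 1.0400, 0.5383, 0.6004, 0.4969]

beam 1: φ=-90°, α=255°
  d=(-0.2588,-0.9659)  start (4,8)  tX=1.8546 tY=0.5383  stride 1/|dx|=3.8637 1/|dy|=1.0353
    cross y-line → (4,7), t=0.5383
    cross y-line → (4,6), t=1.5736
    cross x-line → (3,6), t=1.8546
    cross y-line → (3,5), t=2.6089
    cross y-line → (3,4), t=3.6442
    cross y-line → (3,3), t=4.6794 (wall)
  → r_1 = 4.6794
beam 2: φ=-45°, α=300°
  d=(0.5000,-0.8660)  start (4,8)  tX=1.0400 tY=0.6004  stride 1/|dx|=2.0000 1/|dy|=1.1547
    cross y-line → (4,7), t=0.6004
    cross x-line → (5,7), t=1.0400 (wall)
  → r_2 = 1.0400
beam 3: φ=0°, α=345°
  d=(0.9659,-0.2588)  start (4,8)  tX=0.5383 tY=2.0091  stride 1/|dx|=1.0353 1/|dy|=3.8637
    cross x-line → (5,8), t=0.5383 (wall)
  → r_3 = 0.5383
beam 4: φ=45°, α=30°
  d=(0.8660,0.5000)  start (4,8)  tX=0.6004 tY=0.9600  stride 1/|dx|=1.1547 1/|dy|=2.0000
    cross x-line → (5,8), t=0.6004 (wall)
  → r_4 = 0.6004
beam 5: φ=90°, α=75°
  d=(0.2588,0.9659)  start (4,8)  tX=2.0091 tY=0.4969  stride 1/|dx|=3.8637 1/|dy|=1.0353
    cross y-line → (4,9), t=0.4969 (wall)
  → r_5 = 0.4969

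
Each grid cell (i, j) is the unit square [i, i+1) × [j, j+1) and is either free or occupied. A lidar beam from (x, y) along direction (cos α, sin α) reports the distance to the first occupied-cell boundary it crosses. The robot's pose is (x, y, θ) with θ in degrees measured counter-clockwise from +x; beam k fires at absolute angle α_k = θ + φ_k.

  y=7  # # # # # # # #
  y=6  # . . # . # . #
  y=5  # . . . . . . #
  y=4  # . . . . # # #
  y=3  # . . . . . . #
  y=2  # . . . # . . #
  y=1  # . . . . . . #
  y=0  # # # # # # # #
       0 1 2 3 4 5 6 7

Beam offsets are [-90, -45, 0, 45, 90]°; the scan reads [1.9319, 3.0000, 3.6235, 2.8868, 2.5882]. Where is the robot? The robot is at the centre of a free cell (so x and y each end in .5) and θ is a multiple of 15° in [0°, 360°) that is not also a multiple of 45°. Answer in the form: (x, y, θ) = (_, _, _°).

(x, y, θ) = (3.5, 3.5, 105°)

The pose lattice has 31·16 = 496 candidates. Test each by forward raycasting.
  (3.5, 4.5, 255°): beam 1 = 2.5882 ≠ 1.9319 ✗
  (6.5, 1.5, 240°): beam 1 = 1.7321 ≠ 1.9319 ✗
  (2.5, 6.5, 210°): beam 1 = 0.5774 ≠ 1.9319 ✗
  (3.5, 3.5, 15°): beam 1 = 2.5882 ≠ 1.9319 ✗
  …
  (3.5, 3.5, 105°): r_1=1.9319, r_2=3.0000, r_3=3.6235, r_4=2.8868, r_5=2.5882 — all match ✓
No second candidate reproduces the full scan.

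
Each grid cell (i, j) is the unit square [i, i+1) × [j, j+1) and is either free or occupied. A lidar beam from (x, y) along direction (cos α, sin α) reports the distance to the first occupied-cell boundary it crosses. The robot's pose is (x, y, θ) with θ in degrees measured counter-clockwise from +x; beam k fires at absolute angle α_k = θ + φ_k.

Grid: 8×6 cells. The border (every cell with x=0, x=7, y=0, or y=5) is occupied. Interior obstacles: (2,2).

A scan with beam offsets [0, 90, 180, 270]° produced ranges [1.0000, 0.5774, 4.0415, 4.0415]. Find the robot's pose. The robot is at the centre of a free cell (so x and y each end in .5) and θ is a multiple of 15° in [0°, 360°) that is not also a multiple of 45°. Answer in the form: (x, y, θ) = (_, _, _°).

(x, y, θ) = (4.5, 4.5, 30°)

The pose lattice has 23·16 = 368 candidates. Test each by forward raycasting.
  (4.5, 3.5, 165°): beam 1 = 3.6235 ≠ 1.0000 ✗
  (6.5, 2.5, 165°): beam 1 = 5.6940 ≠ 1.0000 ✗
  (2.5, 3.5, 330°): beam 1 = 5.0000 ≠ 1.0000 ✗
  (1.5, 3.5, 15°): beam 1 = 5.6940 ≠ 1.0000 ✗
  …
  (4.5, 4.5, 30°): r_1=1.0000, r_2=0.5774, r_3=4.0415, r_4=4.0415 — all match ✓
Only this pose fits every beam.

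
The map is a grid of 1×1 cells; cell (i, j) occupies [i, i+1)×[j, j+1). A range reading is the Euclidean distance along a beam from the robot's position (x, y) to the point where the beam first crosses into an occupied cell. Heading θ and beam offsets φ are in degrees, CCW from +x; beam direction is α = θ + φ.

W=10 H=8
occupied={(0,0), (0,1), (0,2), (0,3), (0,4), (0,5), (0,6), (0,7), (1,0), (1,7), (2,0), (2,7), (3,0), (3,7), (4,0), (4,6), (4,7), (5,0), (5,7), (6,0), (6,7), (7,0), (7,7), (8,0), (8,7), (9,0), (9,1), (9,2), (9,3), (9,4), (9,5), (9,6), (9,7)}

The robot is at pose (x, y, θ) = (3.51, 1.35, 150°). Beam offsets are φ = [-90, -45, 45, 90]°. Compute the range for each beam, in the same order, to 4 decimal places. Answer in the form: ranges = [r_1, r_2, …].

beam 1: φ=-90°, α=60°
  dir = (cos 60°, sin 60°) = (0.5000, 0.8660); from cell (3,1)
  next x-line at t=0.9800, next y-line at t=0.7506; Δt_x=2.0000, Δt_y=1.1547
    y: enter (3,2) at t=0.7506
    x: enter (4,2) at t=0.9800
    y: enter (4,3) at t=1.9053
    x: enter (5,3) at t=2.9800
    y: enter (5,4) at t=3.0600
    y: enter (5,5) at t=4.2147
    x: enter (6,5) at t=4.9800
    y: enter (6,6) at t=5.3694
    y: enter (6,7) at t=6.5241 ← occupied
  → r_1 = 6.5241
beam 2: φ=-45°, α=105°
  dir = (cos 105°, sin 105°) = (-0.2588, 0.9659); from cell (3,1)
  next x-line at t=1.9705, next y-line at t=0.6729; Δt_x=3.8637, Δt_y=1.0353
    y: enter (3,2) at t=0.6729
    y: enter (3,3) at t=1.7082
    x: enter (2,3) at t=1.9705
    y: enter (2,4) at t=2.7435
    y: enter (2,5) at t=3.7788
    y: enter (2,6) at t=4.8140
    x: enter (1,6) at t=5.8342
    y: enter (1,7) at t=5.8493 ← occupied
  → r_2 = 5.8493
beam 3: φ=45°, α=195°
  dir = (cos 195°, sin 195°) = (-0.9659, -0.2588); from cell (3,1)
  next x-line at t=0.5280, next y-line at t=1.3523; Δt_x=1.0353, Δt_y=3.8637
    x: enter (2,1) at t=0.5280
    y: enter (2,0) at t=1.3523 ← occupied
  → r_3 = 1.3523
beam 4: φ=90°, α=240°
  dir = (cos 240°, sin 240°) = (-0.5000, -0.8660); from cell (3,1)
  next x-line at t=1.0200, next y-line at t=0.4041; Δt_x=2.0000, Δt_y=1.1547
    y: enter (3,0) at t=0.4041 ← occupied
  → r_4 = 0.4041

ranges = [6.5241, 5.8493, 1.3523, 0.4041]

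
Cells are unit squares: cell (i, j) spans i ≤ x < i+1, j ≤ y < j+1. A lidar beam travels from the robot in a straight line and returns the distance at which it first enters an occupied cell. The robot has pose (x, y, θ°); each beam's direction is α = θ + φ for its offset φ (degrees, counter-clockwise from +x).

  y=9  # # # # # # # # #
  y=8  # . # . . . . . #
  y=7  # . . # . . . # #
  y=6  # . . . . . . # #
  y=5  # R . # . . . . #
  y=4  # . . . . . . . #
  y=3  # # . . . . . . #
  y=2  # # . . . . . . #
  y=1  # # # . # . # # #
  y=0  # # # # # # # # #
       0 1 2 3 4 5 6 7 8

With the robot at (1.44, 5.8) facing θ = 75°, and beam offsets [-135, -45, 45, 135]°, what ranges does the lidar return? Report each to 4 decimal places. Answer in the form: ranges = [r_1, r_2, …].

ranges = [5.1200, 2.4000, 0.8800, 0.5081]

beam 1: φ=-135°, α=300°
  direction (0.5000, -0.8660); cell (1,5); t to first gridline: x 1.1200, y 0.9238 (then +2.0000 / +1.1547)
    (1,4) via y @ 0.9238
    (2,4) via x @ 1.1200
    (2,3) via y @ 2.0785
    (3,3) via x @ 3.1200
    (3,2) via y @ 3.2332
    (3,1) via y @ 4.3879
    (4,1) via x @ 5.1200  # hit
  → r_1 = 5.1200
beam 2: φ=-45°, α=30°
  direction (0.8660, 0.5000); cell (1,5); t to first gridline: x 0.6466, y 0.4000 (then +1.1547 / +2.0000)
    (1,6) via y @ 0.4000
    (2,6) via x @ 0.6466
    (3,6) via x @ 1.8013
    (3,7) via y @ 2.4000  # hit
  → r_2 = 2.4000
beam 3: φ=45°, α=120°
  direction (-0.5000, 0.8660); cell (1,5); t to first gridline: x 0.8800, y 0.2309 (then +2.0000 / +1.1547)
    (1,6) via y @ 0.2309
    (0,6) via x @ 0.8800  # hit
  → r_3 = 0.8800
beam 4: φ=135°, α=210°
  direction (-0.8660, -0.5000); cell (1,5); t to first gridline: x 0.5081, y 1.6000 (then +1.1547 / +2.0000)
    (0,5) via x @ 0.5081  # hit
  → r_4 = 0.5081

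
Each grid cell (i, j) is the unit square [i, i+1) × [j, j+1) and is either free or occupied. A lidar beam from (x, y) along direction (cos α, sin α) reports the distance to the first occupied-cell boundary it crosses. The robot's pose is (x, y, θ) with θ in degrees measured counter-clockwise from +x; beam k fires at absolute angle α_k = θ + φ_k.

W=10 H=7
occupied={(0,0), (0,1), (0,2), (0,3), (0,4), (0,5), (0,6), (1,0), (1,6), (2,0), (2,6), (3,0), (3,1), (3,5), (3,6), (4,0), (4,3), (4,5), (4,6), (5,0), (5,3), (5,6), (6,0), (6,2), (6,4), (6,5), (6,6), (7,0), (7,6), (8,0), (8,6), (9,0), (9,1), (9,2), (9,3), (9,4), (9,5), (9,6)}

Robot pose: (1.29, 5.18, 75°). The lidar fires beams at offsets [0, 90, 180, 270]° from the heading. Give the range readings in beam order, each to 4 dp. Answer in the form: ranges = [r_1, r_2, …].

ranges = [0.8489, 0.3002, 1.1205, 4.5592]

beam 1: φ=0°, α=75°
  d=(0.2588,0.9659)  start (1,5)  tX=2.7432 tY=0.8489  stride 1/|dx|=3.8637 1/|dy|=1.0353
    cross y-line → (1,6), t=0.8489 (wall)
  → r_1 = 0.8489
beam 2: φ=90°, α=165°
  d=(-0.9659,0.2588)  start (1,5)  tX=0.3002 tY=3.1682  stride 1/|dx|=1.0353 1/|dy|=3.8637
    cross x-line → (0,5), t=0.3002 (wall)
  → r_2 = 0.3002
beam 3: φ=180°, α=255°
  d=(-0.2588,-0.9659)  start (1,5)  tX=1.1205 tY=0.1863  stride 1/|dx|=3.8637 1/|dy|=1.0353
    cross y-line → (1,4), t=0.1863
    cross x-line → (0,4), t=1.1205 (wall)
  → r_3 = 1.1205
beam 4: φ=270°, α=345°
  d=(0.9659,-0.2588)  start (1,5)  tX=0.7350 tY=0.6955  stride 1/|dx|=1.0353 1/|dy|=3.8637
    cross y-line → (1,4), t=0.6955
    cross x-line → (2,4), t=0.7350
    cross x-line → (3,4), t=1.7703
    cross x-line → (4,4), t=2.8056
    cross x-line → (5,4), t=3.8409
    cross y-line → (5,3), t=4.5592 (wall)
  → r_4 = 4.5592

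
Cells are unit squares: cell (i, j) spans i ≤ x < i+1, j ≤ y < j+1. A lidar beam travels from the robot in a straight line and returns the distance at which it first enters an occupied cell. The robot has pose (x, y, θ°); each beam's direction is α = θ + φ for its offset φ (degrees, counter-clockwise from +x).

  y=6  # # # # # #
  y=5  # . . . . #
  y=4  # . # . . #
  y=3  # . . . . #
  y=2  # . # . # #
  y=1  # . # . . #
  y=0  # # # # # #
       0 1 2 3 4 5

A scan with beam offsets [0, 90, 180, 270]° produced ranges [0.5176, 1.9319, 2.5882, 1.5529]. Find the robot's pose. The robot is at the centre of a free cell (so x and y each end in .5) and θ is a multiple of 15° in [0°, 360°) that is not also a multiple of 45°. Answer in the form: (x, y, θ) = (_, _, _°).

(x, y, θ) = (3.5, 5.5, 75°)

Enumerate (i+0.5, j+0.5, θ) over the 16 free cells and 16 admissible headings. For each, cast all 4 beams and compare to the given ranges.
  (3.5, 3.5, 255°): beam 1 = 1.9319 ≠ 0.5176 ✗
  (1.5, 4.5, 255°): beam 1 = 1.9319 ≠ 0.5176 ✗
  (1.5, 2.5, 150°): beam 1 = 0.5774 ≠ 0.5176 ✗
  …
  (3.5, 5.5, 75°): r_1=0.5176, r_2=1.9319, r_3=2.5882, r_4=1.5529 — all match ✓
Unique over the lattice → pose = (3.5, 5.5, 75°).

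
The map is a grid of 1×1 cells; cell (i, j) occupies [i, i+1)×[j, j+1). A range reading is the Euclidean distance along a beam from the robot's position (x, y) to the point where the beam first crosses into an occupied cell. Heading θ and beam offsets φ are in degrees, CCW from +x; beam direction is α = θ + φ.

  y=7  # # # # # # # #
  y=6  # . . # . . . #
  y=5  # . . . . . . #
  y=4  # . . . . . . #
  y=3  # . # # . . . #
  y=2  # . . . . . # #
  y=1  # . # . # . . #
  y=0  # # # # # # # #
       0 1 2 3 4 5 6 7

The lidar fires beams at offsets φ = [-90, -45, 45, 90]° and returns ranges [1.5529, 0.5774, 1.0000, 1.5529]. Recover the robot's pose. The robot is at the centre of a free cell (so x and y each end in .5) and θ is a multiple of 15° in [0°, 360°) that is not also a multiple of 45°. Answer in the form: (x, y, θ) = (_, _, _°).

The pose lattice has 30·16 = 480 candidates. Test each by forward raycasting.
  (3.5, 4.5, 30°): beam 1 = 0.5774 ≠ 1.5529 ✗
  (4.5, 4.5, 255°): beam 1 = 3.6235 ≠ 1.5529 ✗
  (1.5, 5.5, 150°): beam 1 = 1.7321 ≠ 1.5529 ✗
  …
  (5.5, 6.5, 105°): r_1=1.5529, r_2=0.5774, r_3=1.0000, r_4=1.5529 — all match ✓
No second candidate reproduces the full scan.

(x, y, θ) = (5.5, 6.5, 105°)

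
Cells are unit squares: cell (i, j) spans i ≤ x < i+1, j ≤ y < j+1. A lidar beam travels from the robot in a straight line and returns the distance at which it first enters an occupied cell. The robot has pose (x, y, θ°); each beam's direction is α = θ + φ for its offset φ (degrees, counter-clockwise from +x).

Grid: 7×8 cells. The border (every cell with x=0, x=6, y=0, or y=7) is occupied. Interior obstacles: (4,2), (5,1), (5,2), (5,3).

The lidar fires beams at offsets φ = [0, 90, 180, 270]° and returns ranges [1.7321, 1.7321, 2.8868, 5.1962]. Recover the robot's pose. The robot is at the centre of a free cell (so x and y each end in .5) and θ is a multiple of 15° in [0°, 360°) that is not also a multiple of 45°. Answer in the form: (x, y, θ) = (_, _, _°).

Candidates: 26 free-cell centres × 16 headings = 416 poses. Raycast each; keep the one whose scan matches to 4 dp.
  (1.5, 5.5, 30°): beam 1 = 3.0000 ≠ 1.7321 ✗
  (3.5, 4.5, 255°): beam 1 = 3.6235 ≠ 1.7321 ✗
  (1.5, 4.5, 210°): beam 1 = 0.5774 ≠ 1.7321 ✗
  (2.5, 6.5, 120°): beam 1 = 0.5774 ≠ 1.7321 ✗
  (5.5, 6.5, 330°): beam 1 = 0.5774 ≠ 1.7321 ✗
  …
  (2.5, 2.5, 150°): r_1=1.7321, r_2=1.7321, r_3=2.8868, r_4=5.1962 — all match ✓
Only this pose fits every beam.

(x, y, θ) = (2.5, 2.5, 150°)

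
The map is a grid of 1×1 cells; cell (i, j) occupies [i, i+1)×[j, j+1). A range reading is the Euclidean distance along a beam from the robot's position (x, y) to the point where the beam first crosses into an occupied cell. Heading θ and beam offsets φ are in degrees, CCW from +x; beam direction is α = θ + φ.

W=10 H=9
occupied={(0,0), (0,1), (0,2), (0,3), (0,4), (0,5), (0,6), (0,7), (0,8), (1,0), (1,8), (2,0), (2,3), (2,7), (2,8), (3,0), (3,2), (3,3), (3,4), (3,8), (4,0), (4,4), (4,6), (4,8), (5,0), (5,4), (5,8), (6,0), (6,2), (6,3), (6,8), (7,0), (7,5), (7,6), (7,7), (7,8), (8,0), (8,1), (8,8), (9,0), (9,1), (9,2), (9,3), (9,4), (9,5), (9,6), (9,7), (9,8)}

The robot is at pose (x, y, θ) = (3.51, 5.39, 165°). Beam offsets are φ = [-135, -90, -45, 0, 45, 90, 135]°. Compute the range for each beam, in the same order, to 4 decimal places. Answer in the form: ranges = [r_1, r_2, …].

ranges = [1.2200, 2.7021, 1.8591, 2.5985, 2.8983, 0.4038, 0.4503]

beam 1: φ=-135°, α=30°
  cosα=0.8660 sinα=0.5000 | (3,5) | tMaxX 0.5658 tMaxY 1.2200 | tΔX 1.1547 tΔY 2.0000
    t=0.5658 [x] (4,5)
    t=1.2200 [y] (4,6) — stop
  → r_1 = 1.2200
beam 2: φ=-90°, α=75°
  cosα=0.2588 sinα=0.9659 | (3,5) | tMaxX 1.8932 tMaxY 0.6315 | tΔX 3.8637 tΔY 1.0353
    t=0.6315 [y] (3,6)
    t=1.6668 [y] (3,7)
    t=1.8932 [x] (4,7)
    t=2.7021 [y] (4,8) — stop
  → r_2 = 2.7021
beam 3: φ=-45°, α=120°
  cosα=-0.5000 sinα=0.8660 | (3,5) | tMaxX 1.0200 tMaxY 0.7044 | tΔX 2.0000 tΔY 1.1547
    t=0.7044 [y] (3,6)
    t=1.0200 [x] (2,6)
    t=1.8591 [y] (2,7) — stop
  → r_3 = 1.8591
beam 4: φ=0°, α=165°
  cosα=-0.9659 sinα=0.2588 | (3,5) | tMaxX 0.5280 tMaxY 2.3569 | tΔX 1.0353 tΔY 3.8637
    t=0.5280 [x] (2,5)
    t=1.5633 [x] (1,5)
    t=2.3569 [y] (1,6)
    t=2.5985 [x] (0,6) — stop
  → r_4 = 2.5985
beam 5: φ=45°, α=210°
  cosα=-0.8660 sinα=-0.5000 | (3,5) | tMaxX 0.5889 tMaxY 0.7800 | tΔX 1.1547 tΔY 2.0000
    t=0.5889 [x] (2,5)
    t=0.7800 [y] (2,4)
    t=1.7436 [x] (1,4)
    t=2.7800 [y] (1,3)
    t=2.8983 [x] (0,3) — stop
  → r_5 = 2.8983
beam 6: φ=90°, α=255°
  cosα=-0.2588 sinα=-0.9659 | (3,5) | tMaxX 1.9705 tMaxY 0.4038 | tΔX 3.8637 tΔY 1.0353
    t=0.4038 [y] (3,4) — stop
  → r_6 = 0.4038
beam 7: φ=135°, α=300°
  cosα=0.5000 sinα=-0.8660 | (3,5) | tMaxX 0.9800 tMaxY 0.4503 | tΔX 2.0000 tΔY 1.1547
    t=0.4503 [y] (3,4) — stop
  → r_7 = 0.4503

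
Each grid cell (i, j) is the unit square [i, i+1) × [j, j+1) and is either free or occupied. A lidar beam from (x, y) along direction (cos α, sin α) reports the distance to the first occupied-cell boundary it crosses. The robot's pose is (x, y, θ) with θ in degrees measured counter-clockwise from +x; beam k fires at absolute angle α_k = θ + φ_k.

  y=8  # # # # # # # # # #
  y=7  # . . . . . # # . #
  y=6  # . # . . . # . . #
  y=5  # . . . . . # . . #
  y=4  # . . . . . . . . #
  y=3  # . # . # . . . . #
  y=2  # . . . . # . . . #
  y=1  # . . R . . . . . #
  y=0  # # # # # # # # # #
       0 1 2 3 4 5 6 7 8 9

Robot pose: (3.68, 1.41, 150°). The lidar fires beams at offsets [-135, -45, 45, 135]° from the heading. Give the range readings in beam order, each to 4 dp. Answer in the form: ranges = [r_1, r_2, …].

beam 1: φ=-135°, α=15°
  cosα=0.9659 sinα=0.2588 | (3,1) | tMaxX 0.3313 tMaxY 2.2796 | tΔX 1.0353 tΔY 3.8637
    t=0.3313 [x] (4,1)
    t=1.3666 [x] (5,1)
    t=2.2796 [y] (5,2) — stop
  → r_1 = 2.2796
beam 2: φ=-45°, α=105°
  cosα=-0.2588 sinα=0.9659 | (3,1) | tMaxX 2.6273 tMaxY 0.6108 | tΔX 3.8637 tΔY 1.0353
    t=0.6108 [y] (3,2)
    t=1.6461 [y] (3,3)
    t=2.6273 [x] (2,3) — stop
  → r_2 = 2.6273
beam 3: φ=45°, α=195°
  cosα=-0.9659 sinα=-0.2588 | (3,1) | tMaxX 0.7040 tMaxY 1.5841 | tΔX 1.0353 tΔY 3.8637
    t=0.7040 [x] (2,1)
    t=1.5841 [y] (2,0) — stop
  → r_3 = 1.5841
beam 4: φ=135°, α=285°
  cosα=0.2588 sinα=-0.9659 | (3,1) | tMaxX 1.2364 tMaxY 0.4245 | tΔX 3.8637 tΔY 1.0353
    t=0.4245 [y] (3,0) — stop
  → r_4 = 0.4245

ranges = [2.2796, 2.6273, 1.5841, 0.4245]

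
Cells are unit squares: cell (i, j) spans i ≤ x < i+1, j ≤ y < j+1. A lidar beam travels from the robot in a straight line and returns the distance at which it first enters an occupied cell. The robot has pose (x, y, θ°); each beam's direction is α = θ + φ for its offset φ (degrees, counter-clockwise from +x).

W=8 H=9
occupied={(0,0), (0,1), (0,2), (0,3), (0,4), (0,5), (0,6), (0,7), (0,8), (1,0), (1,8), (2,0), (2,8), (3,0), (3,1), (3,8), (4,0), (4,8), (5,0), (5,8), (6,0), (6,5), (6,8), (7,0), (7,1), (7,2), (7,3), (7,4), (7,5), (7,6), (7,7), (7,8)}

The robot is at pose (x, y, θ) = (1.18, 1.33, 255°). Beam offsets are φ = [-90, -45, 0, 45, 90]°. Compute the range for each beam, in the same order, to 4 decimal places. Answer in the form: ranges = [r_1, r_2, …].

ranges = [0.1863, 0.2078, 0.3416, 0.3811, 1.2750]

beam 1: φ=-90°, α=165°
  d=(-0.9659,0.2588)  start (1,1)  tX=0.1863 tY=2.5887  stride 1/|dx|=1.0353 1/|dy|=3.8637
    cross x-line → (0,1), t=0.1863 (wall)
  → r_1 = 0.1863
beam 2: φ=-45°, α=210°
  d=(-0.8660,-0.5000)  start (1,1)  tX=0.2078 tY=0.6600  stride 1/|dx|=1.1547 1/|dy|=2.0000
    cross x-line → (0,1), t=0.2078 (wall)
  → r_2 = 0.2078
beam 3: φ=0°, α=255°
  d=(-0.2588,-0.9659)  start (1,1)  tX=0.6955 tY=0.3416  stride 1/|dx|=3.8637 1/|dy|=1.0353
    cross y-line → (1,0), t=0.3416 (wall)
  → r_3 = 0.3416
beam 4: φ=45°, α=300°
  d=(0.5000,-0.8660)  start (1,1)  tX=1.6400 tY=0.3811  stride 1/|dx|=2.0000 1/|dy|=1.1547
    cross y-line → (1,0), t=0.3811 (wall)
  → r_4 = 0.3811
beam 5: φ=90°, α=345°
  d=(0.9659,-0.2588)  start (1,1)  tX=0.8489 tY=1.2750  stride 1/|dx|=1.0353 1/|dy|=3.8637
    cross x-line → (2,1), t=0.8489
    cross y-line → (2,0), t=1.2750 (wall)
  → r_5 = 1.2750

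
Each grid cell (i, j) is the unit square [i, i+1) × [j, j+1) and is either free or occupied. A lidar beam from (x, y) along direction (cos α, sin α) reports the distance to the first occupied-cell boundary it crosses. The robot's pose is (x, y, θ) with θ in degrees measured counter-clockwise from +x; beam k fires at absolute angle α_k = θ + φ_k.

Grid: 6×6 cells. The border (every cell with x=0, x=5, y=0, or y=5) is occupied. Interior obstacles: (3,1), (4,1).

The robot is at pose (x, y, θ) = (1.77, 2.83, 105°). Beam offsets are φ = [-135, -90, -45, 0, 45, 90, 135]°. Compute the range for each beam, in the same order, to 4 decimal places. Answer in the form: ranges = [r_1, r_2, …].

beam 1: φ=-135°, α=330°
  cosα=0.8660 sinα=-0.5000 | (1,2) | tMaxX 0.2656 tMaxY 1.6600 | tΔX 1.1547 tΔY 2.0000
    t=0.2656 [x] (2,2)
    t=1.4203 [x] (3,2)
    t=1.6600 [y] (3,1) — stop
  → r_1 = 1.6600
beam 2: φ=-90°, α=15°
  cosα=0.9659 sinα=0.2588 | (1,2) | tMaxX 0.2381 tMaxY 0.6568 | tΔX 1.0353 tΔY 3.8637
    t=0.2381 [x] (2,2)
    t=0.6568 [y] (2,3)
    t=1.2734 [x] (3,3)
    t=2.3087 [x] (4,3)
    t=3.3439 [x] (5,3) — stop
  → r_2 = 3.3439
beam 3: φ=-45°, α=60°
  cosα=0.5000 sinα=0.8660 | (1,2) | tMaxX 0.4600 tMaxY 0.1963 | tΔX 2.0000 tΔY 1.1547
    t=0.1963 [y] (1,3)
    t=0.4600 [x] (2,3)
    t=1.3510 [y] (2,4)
    t=2.4600 [x] (3,4)
    t=2.5057 [y] (3,5) — stop
  → r_3 = 2.5057
beam 4: φ=0°, α=105°
  cosα=-0.2588 sinα=0.9659 | (1,2) | tMaxX 2.9751 tMaxY 0.1760 | tΔX 3.8637 tΔY 1.0353
    t=0.1760 [y] (1,3)
    t=1.2113 [y] (1,4)
    t=2.2465 [y] (1,5) — stop
  → r_4 = 2.2465
beam 5: φ=45°, α=150°
  cosα=-0.8660 sinα=0.5000 | (1,2) | tMaxX 0.8891 tMaxY 0.3400 | tΔX 1.1547 tΔY 2.0000
    t=0.3400 [y] (1,3)
    t=0.8891 [x] (0,3) — stop
  → r_5 = 0.8891
beam 6: φ=90°, α=195°
  cosα=-0.9659 sinα=-0.2588 | (1,2) | tMaxX 0.7972 tMaxY 3.2069 | tΔX 1.0353 tΔY 3.8637
    t=0.7972 [x] (0,2) — stop
  → r_6 = 0.7972
beam 7: φ=135°, α=240°
  cosα=-0.5000 sinα=-0.8660 | (1,2) | tMaxX 1.5400 tMaxY 0.9584 | tΔX 2.0000 tΔY 1.1547
    t=0.9584 [y] (1,1)
    t=1.5400 [x] (0,1) — stop
  → r_7 = 1.5400

ranges = [1.6600, 3.3439, 2.5057, 2.2465, 0.8891, 0.7972, 1.5400]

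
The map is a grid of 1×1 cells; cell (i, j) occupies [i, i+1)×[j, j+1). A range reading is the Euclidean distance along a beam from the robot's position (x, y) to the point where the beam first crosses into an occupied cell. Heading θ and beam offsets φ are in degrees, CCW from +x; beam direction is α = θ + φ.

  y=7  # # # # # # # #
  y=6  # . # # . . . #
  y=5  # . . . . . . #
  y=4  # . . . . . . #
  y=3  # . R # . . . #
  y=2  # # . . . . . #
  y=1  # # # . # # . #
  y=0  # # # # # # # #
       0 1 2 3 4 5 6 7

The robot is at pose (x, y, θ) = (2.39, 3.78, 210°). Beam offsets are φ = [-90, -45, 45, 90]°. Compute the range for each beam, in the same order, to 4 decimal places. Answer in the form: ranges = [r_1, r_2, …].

beam 1: φ=-90°, α=120°
  cosα=-0.5000 sinα=0.8660 | (2,3) | tMaxX 0.7800 tMaxY 0.2540 | tΔX 2.0000 tΔY 1.1547
    t=0.2540 [y] (2,4)
    t=0.7800 [x] (1,4)
    t=1.4087 [y] (1,5)
    t=2.5634 [y] (1,6)
    t=2.7800 [x] (0,6) — stop
  → r_1 = 2.7800
beam 2: φ=-45°, α=165°
  cosα=-0.9659 sinα=0.2588 | (2,3) | tMaxX 0.4038 tMaxY 0.8500 | tΔX 1.0353 tΔY 3.8637
    t=0.4038 [x] (1,3)
    t=0.8500 [y] (1,4)
    t=1.4390 [x] (0,4) — stop
  → r_2 = 1.4390
beam 3: φ=45°, α=255°
  cosα=-0.2588 sinα=-0.9659 | (2,3) | tMaxX 1.5068 tMaxY 0.8075 | tΔX 3.8637 tΔY 1.0353
    t=0.8075 [y] (2,2)
    t=1.5068 [x] (1,2) — stop
  → r_3 = 1.5068
beam 4: φ=90°, α=300°
  cosα=0.5000 sinα=-0.8660 | (2,3) | tMaxX 1.2200 tMaxY 0.9007 | tΔX 2.0000 tΔY 1.1547
    t=0.9007 [y] (2,2)
    t=1.2200 [x] (3,2)
    t=2.0554 [y] (3,1)
    t=3.2101 [y] (3,0) — stop
  → r_4 = 3.2101

ranges = [2.7800, 1.4390, 1.5068, 3.2101]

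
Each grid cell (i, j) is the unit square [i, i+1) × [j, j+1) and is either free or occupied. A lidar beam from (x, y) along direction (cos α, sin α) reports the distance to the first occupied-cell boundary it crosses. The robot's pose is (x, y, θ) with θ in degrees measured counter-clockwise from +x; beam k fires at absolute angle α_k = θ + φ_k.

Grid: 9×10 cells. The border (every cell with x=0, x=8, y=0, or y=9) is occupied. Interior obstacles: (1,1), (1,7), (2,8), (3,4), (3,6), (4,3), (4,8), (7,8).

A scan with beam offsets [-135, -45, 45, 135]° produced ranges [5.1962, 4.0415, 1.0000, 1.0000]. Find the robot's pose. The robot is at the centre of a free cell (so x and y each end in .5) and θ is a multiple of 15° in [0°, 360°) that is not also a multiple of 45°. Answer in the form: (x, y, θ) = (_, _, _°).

(x, y, θ) = (4.5, 5.5, 75°)

Candidates: 48 free-cell centres × 16 headings = 768 poses. Raycast each; keep the one whose scan matches to 4 dp.
  (2.5, 1.5, 330°): beam 1 = 0.5176 ≠ 5.1962 ✗
  (7.5, 7.5, 255°): beam 1 = 0.5774 ≠ 5.1962 ✗
  (6.5, 5.5, 150°): beam 1 = 1.5529 ≠ 5.1962 ✗
  (5.5, 1.5, 255°): beam 1 = 1.7321 ≠ 5.1962 ✗
  (6.5, 5.5, 210°): beam 1 = 2.5882 ≠ 5.1962 ✗
  …
  (4.5, 5.5, 75°): r_1=5.1962, r_2=4.0415, r_3=1.0000, r_4=1.0000 — all match ✓
No second candidate reproduces the full scan.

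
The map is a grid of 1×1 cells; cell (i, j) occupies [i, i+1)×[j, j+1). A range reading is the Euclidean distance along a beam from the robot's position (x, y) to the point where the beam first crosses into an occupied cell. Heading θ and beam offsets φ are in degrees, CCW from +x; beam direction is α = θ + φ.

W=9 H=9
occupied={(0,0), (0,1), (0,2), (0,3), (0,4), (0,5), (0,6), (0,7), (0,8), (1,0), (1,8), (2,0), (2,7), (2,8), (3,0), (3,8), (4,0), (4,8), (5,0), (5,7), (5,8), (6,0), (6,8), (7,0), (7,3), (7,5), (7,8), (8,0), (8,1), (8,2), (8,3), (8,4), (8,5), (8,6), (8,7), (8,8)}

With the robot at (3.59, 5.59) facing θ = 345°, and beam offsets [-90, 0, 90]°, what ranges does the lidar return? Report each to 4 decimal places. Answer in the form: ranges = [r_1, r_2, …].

ranges = [4.7519, 4.5656, 2.4950]

beam 1: φ=-90°, α=255°
  cosα=-0.2588 sinα=-0.9659 | (3,5) | tMaxX 2.2796 tMaxY 0.6108 | tΔX 3.8637 tΔY 1.0353
    t=0.6108 [y] (3,4)
    t=1.6461 [y] (3,3)
    t=2.2796 [x] (2,3)
    t=2.6814 [y] (2,2)
    t=3.7166 [y] (2,1)
    t=4.7519 [y] (2,0) — stop
  → r_1 = 4.7519
beam 2: φ=0°, α=345°
  cosα=0.9659 sinα=-0.2588 | (3,5) | tMaxX 0.4245 tMaxY 2.2796 | tΔX 1.0353 tΔY 3.8637
    t=0.4245 [x] (4,5)
    t=1.4597 [x] (5,5)
    t=2.2796 [y] (5,4)
    t=2.4950 [x] (6,4)
    t=3.5303 [x] (7,4)
    t=4.5656 [x] (8,4) — stop
  → r_2 = 4.5656
beam 3: φ=90°, α=75°
  cosα=0.2588 sinα=0.9659 | (3,5) | tMaxX 1.5841 tMaxY 0.4245 | tΔX 3.8637 tΔY 1.0353
    t=0.4245 [y] (3,6)
    t=1.4597 [y] (3,7)
    t=1.5841 [x] (4,7)
    t=2.4950 [y] (4,8) — stop
  → r_3 = 2.4950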